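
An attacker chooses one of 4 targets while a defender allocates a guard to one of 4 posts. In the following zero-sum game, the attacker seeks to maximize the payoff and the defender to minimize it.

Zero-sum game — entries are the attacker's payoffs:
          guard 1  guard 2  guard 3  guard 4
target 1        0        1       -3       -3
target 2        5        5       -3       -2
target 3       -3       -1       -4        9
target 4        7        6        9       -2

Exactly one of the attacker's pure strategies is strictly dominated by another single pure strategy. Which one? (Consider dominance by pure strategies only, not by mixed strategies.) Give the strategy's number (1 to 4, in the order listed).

Compare target 1 with target 4: 7 > 0, 6 > 1, 9 > -3, -2 > -3.
So target 4 strictly dominates target 1 for the attacker; target 1 is strictly dominated.

1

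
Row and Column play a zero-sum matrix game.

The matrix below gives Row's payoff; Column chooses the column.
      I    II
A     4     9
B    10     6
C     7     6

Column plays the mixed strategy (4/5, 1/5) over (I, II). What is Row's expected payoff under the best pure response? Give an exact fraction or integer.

A: (4)·(4/5) + (9)·(1/5) = 5.
B: (10)·(4/5) + (6)·(1/5) = 46/5.
C: (7)·(4/5) + (6)·(1/5) = 34/5.
The best pure response is B with expected payoff 46/5.

46/5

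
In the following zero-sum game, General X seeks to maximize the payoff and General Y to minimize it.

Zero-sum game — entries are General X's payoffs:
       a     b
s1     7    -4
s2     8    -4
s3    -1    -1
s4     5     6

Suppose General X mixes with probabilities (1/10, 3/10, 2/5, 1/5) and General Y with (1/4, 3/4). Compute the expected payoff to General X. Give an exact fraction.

Against (1/4, 3/4), each row's expected payoff is s1: -5/4; s2: -1; s3: -1; s4: 23/4.
Taking the (1/10, 3/10, 2/5, 1/5)-weighted average: (1/10)·(-5/4) + (3/10)·(-1) + (2/5)·(-1) + (1/5)·(23/4) = 13/40.

13/40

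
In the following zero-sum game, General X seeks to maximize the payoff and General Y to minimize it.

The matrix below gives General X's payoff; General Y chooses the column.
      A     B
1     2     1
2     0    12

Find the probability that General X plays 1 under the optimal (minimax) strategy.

Row minima are 1 and 0, so General X's maximin is 1; column maxima are 2 and 12, so General Y's minimax is 2. These differ, so the equilibrium is in mixed strategies.
Let General X play 1 with probability p. General Y is indifferent when 2p = p + 12(1−p), giving p = 12/13.

12/13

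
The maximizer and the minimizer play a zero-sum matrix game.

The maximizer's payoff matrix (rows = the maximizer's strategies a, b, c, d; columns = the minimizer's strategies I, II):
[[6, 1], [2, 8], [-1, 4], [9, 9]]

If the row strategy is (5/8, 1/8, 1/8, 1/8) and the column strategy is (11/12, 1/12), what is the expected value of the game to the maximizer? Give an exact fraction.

233/48

Against (11/12, 1/12), each row's expected payoff is a: 67/12; b: 5/2; c: -7/12; d: 9.
Taking the (5/8, 1/8, 1/8, 1/8)-weighted average: (5/8)·(67/12) + (1/8)·(5/2) + (1/8)·(-7/12) + (1/8)·(9) = 233/48.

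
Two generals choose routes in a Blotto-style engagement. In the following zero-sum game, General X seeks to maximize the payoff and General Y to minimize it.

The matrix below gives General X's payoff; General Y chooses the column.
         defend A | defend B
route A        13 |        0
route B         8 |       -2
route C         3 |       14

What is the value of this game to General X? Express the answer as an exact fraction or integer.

Row route B is strictly dominated by row route A, so General X never plays it.
The remaining 2×2 game on (route A, route C) × (defend A, defend B) has no saddle point. Let General X play route A with probability p; indifference gives 13p + 3(1−p) = 14(1−p), so p = 11/24.
Similarly General Y's optimal q on defend A is 7/12, and the value is 13·(7/12) + (0)·(5/12) = 91/12.

91/12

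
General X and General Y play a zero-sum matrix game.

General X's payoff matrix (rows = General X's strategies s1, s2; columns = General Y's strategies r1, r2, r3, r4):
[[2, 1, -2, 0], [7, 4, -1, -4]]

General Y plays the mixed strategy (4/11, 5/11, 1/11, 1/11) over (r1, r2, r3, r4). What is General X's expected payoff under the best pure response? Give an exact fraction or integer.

s1: (2)·(4/11) + (1)·(5/11) + (-2)·(1/11) + (0)·(1/11) = 1.
s2: (7)·(4/11) + (4)·(5/11) + (-1)·(1/11) + (-4)·(1/11) = 43/11.
The best pure response is s2 with expected payoff 43/11.

43/11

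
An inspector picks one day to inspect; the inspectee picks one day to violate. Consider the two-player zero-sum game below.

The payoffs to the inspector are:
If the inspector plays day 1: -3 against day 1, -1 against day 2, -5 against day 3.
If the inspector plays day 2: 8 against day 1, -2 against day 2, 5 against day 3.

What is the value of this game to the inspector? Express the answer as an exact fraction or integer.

Column day 1 is strictly dominated by day 3 for the inspectee (it gives the inspector more in every row).
The remaining 2×2 game on (day 1, day 2) × (day 2, day 3) has no saddle point. Let the inspector play day 1 with probability p; indifference gives −p − 2(1−p) = −5p + 5(1−p), so p = 7/11.
Similarly the inspectee's optimal q on day 2 is 10/11, and the value is -1·(10/11) + (-5)·(1/11) = -15/11.

-15/11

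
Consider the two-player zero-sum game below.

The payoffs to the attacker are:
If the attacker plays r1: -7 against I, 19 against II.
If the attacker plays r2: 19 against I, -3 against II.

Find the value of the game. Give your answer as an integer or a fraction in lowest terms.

Row minima are -7 and -3, so the attacker's maximin is -3; column maxima are 19 and 19, so the defender's minimax is 19. These differ, so the equilibrium is in mixed strategies.
Let the attacker play r1 with probability p. The defender is indifferent when −7p + 19(1−p) = 19p − 3(1−p), giving p = 11/24.
Let the defender play I with probability q. The attacker is indifferent when −7q + 19(1−q) = 19q − 3(1−q), giving q = 11/24.
The value is -7·(11/24) + (19)·(13/24) = 85/12.

85/12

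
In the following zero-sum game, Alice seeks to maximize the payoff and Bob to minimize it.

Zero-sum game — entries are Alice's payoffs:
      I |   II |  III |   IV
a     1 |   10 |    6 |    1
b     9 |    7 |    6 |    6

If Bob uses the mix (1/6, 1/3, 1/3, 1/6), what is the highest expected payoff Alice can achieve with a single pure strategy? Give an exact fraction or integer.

41/6

a: (1)·(1/6) + (10)·(1/3) + (6)·(1/3) + (1)·(1/6) = 17/3.
b: (9)·(1/6) + (7)·(1/3) + (6)·(1/3) + (6)·(1/6) = 41/6.
The best pure response is b with expected payoff 41/6.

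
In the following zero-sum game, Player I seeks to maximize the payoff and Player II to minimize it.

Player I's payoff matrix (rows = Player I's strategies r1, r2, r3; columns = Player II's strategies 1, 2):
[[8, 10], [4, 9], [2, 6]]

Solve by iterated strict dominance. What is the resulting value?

Column 2 is strictly dominated by 1 for Player II (8<10, 4<9, 2<6); eliminate 2.
Row r2 is strictly dominated by row r1 (8>4); eliminate r2.
Row r3 is strictly dominated by row r1 (8>2); eliminate r3.
Only (r1, 1) remains, with payoff 8.

8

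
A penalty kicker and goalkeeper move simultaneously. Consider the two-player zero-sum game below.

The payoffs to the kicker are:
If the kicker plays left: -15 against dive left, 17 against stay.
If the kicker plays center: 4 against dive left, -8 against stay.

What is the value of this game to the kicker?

-13/11

Row minima are -15 and -8, so the kicker's maximin is -8; column maxima are 4 and 17, so the goalkeeper's minimax is 4. These differ, so the equilibrium is in mixed strategies.
Let the kicker play left with probability p. The goalkeeper is indifferent when −15p + 4(1−p) = 17p − 8(1−p), giving p = 3/11.
Let the goalkeeper play dive left with probability q. The kicker is indifferent when −15q + 17(1−q) = 4q − 8(1−q), giving q = 25/44.
The value is -15·(25/44) + (17)·(19/44) = -13/11.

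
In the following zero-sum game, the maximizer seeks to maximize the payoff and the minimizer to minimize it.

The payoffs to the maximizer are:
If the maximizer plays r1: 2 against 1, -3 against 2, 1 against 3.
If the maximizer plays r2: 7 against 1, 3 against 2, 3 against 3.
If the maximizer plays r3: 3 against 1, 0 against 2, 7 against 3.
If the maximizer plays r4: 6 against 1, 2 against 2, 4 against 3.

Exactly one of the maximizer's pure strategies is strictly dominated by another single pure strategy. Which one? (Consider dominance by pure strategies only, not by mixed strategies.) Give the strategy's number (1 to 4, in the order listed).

Compare r1 with r2: 7 > 2, 3 > -3, 3 > 1.
So r2 strictly dominates r1 for the maximizer; r1 is strictly dominated.

1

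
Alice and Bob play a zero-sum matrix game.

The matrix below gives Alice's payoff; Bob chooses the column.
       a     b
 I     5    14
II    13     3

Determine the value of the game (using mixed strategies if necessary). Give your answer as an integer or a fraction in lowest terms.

167/19

Row minima are 5 and 3, so Alice's maximin is 5; column maxima are 13 and 14, so Bob's minimax is 13. These differ, so the equilibrium is in mixed strategies.
Let Alice play I with probability p. Bob is indifferent when 5p + 13(1−p) = 14p + 3(1−p), giving p = 10/19.
Let Bob play a with probability q. Alice is indifferent when 5q + 14(1−q) = 13q + 3(1−q), giving q = 11/19.
The value is 5·(11/19) + (14)·(8/19) = 167/19.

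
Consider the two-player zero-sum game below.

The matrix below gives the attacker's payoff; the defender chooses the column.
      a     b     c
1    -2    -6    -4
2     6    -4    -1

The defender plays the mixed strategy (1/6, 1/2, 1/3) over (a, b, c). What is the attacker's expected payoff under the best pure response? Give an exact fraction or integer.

-4/3

1: (-2)·(1/6) + (-6)·(1/2) + (-4)·(1/3) = -14/3.
2: (6)·(1/6) + (-4)·(1/2) + (-1)·(1/3) = -4/3.
The best pure response is 2 with expected payoff -4/3.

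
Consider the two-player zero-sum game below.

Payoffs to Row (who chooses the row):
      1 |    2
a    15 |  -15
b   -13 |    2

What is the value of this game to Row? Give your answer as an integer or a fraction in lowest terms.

-11/3

Row minima are -15 and -13, so Row's maximin is -13; column maxima are 15 and 2, so Column's minimax is 2. These differ, so the equilibrium is in mixed strategies.
Let Row play a with probability p. Column is indifferent when 15p − 13(1−p) = −15p + 2(1−p), giving p = 1/3.
Let Column play 1 with probability q. Row is indifferent when 15q − 15(1−q) = −13q + 2(1−q), giving q = 17/45.
The value is 15·(17/45) + (-15)·(28/45) = -11/3.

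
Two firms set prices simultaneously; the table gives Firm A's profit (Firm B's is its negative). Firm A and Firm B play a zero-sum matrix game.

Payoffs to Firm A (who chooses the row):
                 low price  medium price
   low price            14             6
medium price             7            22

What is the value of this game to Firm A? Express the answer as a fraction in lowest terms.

266/23

Row minima are 6 and 7, so Firm A's maximin is 7; column maxima are 14 and 22, so Firm B's minimax is 14. These differ, so the equilibrium is in mixed strategies.
Let Firm A play low price with probability p. Firm B is indifferent when 14p + 7(1−p) = 6p + 22(1−p), giving p = 15/23.
Let Firm B play low price with probability q. Firm A is indifferent when 14q + 6(1−q) = 7q + 22(1−q), giving q = 16/23.
The value is 14·(16/23) + (6)·(7/23) = 266/23.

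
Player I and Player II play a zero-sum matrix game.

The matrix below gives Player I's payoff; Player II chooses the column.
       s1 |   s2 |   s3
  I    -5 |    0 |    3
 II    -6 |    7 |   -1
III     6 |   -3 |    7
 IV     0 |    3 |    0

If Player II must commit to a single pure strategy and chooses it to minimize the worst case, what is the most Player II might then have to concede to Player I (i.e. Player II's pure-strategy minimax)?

6

The worst case (largest entry) in each column is s1: 6, s2: 7, s3: 7.
The best (smallest) of these is 6.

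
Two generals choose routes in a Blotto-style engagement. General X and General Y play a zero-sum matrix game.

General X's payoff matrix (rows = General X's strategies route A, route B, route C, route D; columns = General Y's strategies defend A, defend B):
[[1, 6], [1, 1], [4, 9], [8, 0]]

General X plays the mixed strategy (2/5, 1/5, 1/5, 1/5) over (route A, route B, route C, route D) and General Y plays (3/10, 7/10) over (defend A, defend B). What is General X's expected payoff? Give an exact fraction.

Against (3/10, 7/10), each row's expected payoff is route A: 9/2; route B: 1; route C: 15/2; route D: 12/5.
Taking the (2/5, 1/5, 1/5, 1/5)-weighted average: (2/5)·(9/2) + (1/5)·(1) + (1/5)·(15/2) + (1/5)·(12/5) = 199/50.

199/50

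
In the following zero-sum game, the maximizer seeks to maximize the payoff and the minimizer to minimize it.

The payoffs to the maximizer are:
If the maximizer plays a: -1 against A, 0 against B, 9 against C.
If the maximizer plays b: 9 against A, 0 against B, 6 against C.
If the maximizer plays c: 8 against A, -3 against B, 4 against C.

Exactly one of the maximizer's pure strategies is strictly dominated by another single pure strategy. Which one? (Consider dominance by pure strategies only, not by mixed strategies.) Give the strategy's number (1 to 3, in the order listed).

3

Compare c with b: 9 > 8, 0 > -3, 6 > 4.
So b strictly dominates c for the maximizer; c is strictly dominated.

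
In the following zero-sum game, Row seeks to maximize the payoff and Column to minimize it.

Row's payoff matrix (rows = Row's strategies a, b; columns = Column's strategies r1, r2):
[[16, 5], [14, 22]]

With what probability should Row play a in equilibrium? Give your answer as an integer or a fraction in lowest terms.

8/19

Row minima are 5 and 14, so Row's maximin is 14; column maxima are 16 and 22, so Column's minimax is 16. These differ, so the equilibrium is in mixed strategies.
Let Row play a with probability p. Column is indifferent when 16p + 14(1−p) = 5p + 22(1−p), giving p = 8/19.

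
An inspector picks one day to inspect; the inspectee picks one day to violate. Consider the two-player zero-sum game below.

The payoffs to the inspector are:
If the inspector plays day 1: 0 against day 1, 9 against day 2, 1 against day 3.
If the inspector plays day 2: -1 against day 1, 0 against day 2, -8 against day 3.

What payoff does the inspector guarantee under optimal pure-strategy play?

0

Row minima: 0, -8 → the inspector's maximin is 0.
Column maxima: 0, 9, 1 → the inspectee's minimax is 0.
They coincide at (day 1, day 1), so the value is 0.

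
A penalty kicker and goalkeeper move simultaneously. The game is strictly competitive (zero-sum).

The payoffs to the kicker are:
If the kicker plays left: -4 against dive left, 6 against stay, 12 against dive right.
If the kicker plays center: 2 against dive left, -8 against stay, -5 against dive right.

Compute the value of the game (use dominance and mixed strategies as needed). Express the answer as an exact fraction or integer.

-1

Column dive right is strictly dominated by stay for the goalkeeper (it gives the kicker more in every row).
The remaining 2×2 game on (left, center) × (dive left, stay) has no saddle point. Let the kicker play left with probability p; indifference gives −4p + 2(1−p) = 6p − 8(1−p), so p = 1/2.
Similarly the goalkeeper's optimal q on dive left is 7/10, and the value is -4·(7/10) + (6)·(3/10) = -1.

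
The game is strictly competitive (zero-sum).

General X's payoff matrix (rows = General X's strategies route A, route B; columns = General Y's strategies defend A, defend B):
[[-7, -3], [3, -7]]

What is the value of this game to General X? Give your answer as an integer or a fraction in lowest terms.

Row minima are -7 and -7, so General X's maximin is -7; column maxima are 3 and -3, so General Y's minimax is -3. These differ, so the equilibrium is in mixed strategies.
Let General X play route A with probability p. General Y is indifferent when −7p + 3(1−p) = −3p − 7(1−p), giving p = 5/7.
Let General Y play defend A with probability q. General X is indifferent when −7q − 3(1−q) = 3q − 7(1−q), giving q = 2/7.
The value is -7·(2/7) + (-3)·(5/7) = -29/7.

-29/7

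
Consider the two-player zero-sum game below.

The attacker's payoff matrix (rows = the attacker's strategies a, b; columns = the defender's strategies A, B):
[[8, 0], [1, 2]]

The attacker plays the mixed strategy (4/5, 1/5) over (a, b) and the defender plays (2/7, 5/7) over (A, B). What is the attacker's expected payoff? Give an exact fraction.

Against (2/7, 5/7), each row's expected payoff is a: 16/7; b: 12/7.
Taking the (4/5, 1/5)-weighted average: (4/5)·(16/7) + (1/5)·(12/7) = 76/35.

76/35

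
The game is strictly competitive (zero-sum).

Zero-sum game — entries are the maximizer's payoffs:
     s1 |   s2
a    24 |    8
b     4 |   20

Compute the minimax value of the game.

14

Row minima are 8 and 4, so the maximizer's maximin is 8; column maxima are 24 and 20, so the minimizer's minimax is 20. These differ, so the equilibrium is in mixed strategies.
Let the maximizer play a with probability p. The minimizer is indifferent when 24p + 4(1−p) = 8p + 20(1−p), giving p = 1/2.
Let the minimizer play s1 with probability q. The maximizer is indifferent when 24q + 8(1−q) = 4q + 20(1−q), giving q = 3/8.
The value is 24·(3/8) + (8)·(5/8) = 14.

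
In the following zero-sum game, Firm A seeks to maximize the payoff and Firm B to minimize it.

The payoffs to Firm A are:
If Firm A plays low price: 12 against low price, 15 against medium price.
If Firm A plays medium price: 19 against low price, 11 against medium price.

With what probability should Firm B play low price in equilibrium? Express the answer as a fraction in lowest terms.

4/11

Row minima are 12 and 11, so Firm A's maximin is 12; column maxima are 19 and 15, so Firm B's minimax is 15. These differ, so the equilibrium is in mixed strategies.
Let Firm B play low price with probability q. Firm A is indifferent when 12q + 15(1−q) = 19q + 11(1−q), giving q = 4/11.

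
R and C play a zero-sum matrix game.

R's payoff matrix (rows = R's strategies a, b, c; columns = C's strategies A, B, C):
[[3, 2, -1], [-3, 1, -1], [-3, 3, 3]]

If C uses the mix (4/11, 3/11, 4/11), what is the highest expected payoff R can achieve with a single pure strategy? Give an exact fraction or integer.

14/11

a: (3)·(4/11) + (2)·(3/11) + (-1)·(4/11) = 14/11.
b: (-3)·(4/11) + (1)·(3/11) + (-1)·(4/11) = -13/11.
c: (-3)·(4/11) + (3)·(3/11) + (3)·(4/11) = 9/11.
The best pure response is a with expected payoff 14/11.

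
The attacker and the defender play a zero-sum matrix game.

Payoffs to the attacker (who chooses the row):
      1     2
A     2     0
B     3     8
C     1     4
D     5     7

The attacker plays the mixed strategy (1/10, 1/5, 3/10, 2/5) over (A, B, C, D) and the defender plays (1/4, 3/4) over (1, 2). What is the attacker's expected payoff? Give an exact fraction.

199/40

Against (1/4, 3/4), each row's expected payoff is A: 1/2; B: 27/4; C: 13/4; D: 13/2.
Taking the (1/10, 1/5, 3/10, 2/5)-weighted average: (1/10)·(1/2) + (1/5)·(27/4) + (3/10)·(13/4) + (2/5)·(13/2) = 199/40.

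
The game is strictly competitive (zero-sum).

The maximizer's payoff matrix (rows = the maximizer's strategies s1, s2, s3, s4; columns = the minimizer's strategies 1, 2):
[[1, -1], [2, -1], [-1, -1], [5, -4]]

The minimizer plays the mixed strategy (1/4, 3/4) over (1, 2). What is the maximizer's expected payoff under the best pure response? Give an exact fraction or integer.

-1/4

s1: (1)·(1/4) + (-1)·(3/4) = -1/2.
s2: (2)·(1/4) + (-1)·(3/4) = -1/4.
s3: (-1)·(1/4) + (-1)·(3/4) = -1.
s4: (5)·(1/4) + (-4)·(3/4) = -7/4.
The best pure response is s2 with expected payoff -1/4.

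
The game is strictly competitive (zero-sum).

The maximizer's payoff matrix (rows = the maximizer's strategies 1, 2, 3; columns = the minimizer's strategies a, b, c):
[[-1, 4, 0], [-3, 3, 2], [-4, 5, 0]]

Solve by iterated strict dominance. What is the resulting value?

Column c is strictly dominated by a for the minimizer (-1<0, -3<2, -4<0); eliminate c.
Column b is strictly dominated by a for the minimizer (-1<4, -3<3, -4<5); eliminate b.
Row 2 is strictly dominated by row 1 (-1>-3); eliminate 2.
Row 3 is strictly dominated by row 1 (-1>-4); eliminate 3.
Only (1, a) remains, with payoff -1.

-1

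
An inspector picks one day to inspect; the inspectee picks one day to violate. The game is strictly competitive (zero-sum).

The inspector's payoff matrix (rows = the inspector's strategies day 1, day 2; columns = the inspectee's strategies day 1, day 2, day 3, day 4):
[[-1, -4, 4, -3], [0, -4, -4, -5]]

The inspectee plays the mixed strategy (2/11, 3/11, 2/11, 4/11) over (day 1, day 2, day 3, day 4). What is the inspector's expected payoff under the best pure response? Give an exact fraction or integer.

day 1: (-1)·(2/11) + (-4)·(3/11) + (4)·(2/11) + (-3)·(4/11) = -18/11.
day 2: (0)·(2/11) + (-4)·(3/11) + (-4)·(2/11) + (-5)·(4/11) = -40/11.
The best pure response is day 1 with expected payoff -18/11.

-18/11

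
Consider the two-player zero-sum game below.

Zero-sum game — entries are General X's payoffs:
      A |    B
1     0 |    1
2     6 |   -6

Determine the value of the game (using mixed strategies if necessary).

Row minima are 0 and -6, so General X's maximin is 0; column maxima are 6 and 1, so General Y's minimax is 1. These differ, so the equilibrium is in mixed strategies.
Let General X play 1 with probability p. General Y is indifferent when 6(1−p) = p − 6(1−p), giving p = 12/13.
Let General Y play A with probability q. General X is indifferent when (1−q) = 6q − 6(1−q), giving q = 7/13.
The value is 0·(7/13) + (1)·(6/13) = 6/13.

6/13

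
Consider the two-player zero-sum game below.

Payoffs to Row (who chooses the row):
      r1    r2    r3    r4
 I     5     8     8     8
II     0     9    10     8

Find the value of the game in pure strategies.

Row minima: 5, 0 → Row's maximin is 5.
Column maxima: 5, 9, 10, 8 → Column's minimax is 5.
They coincide at (I, r1), so the value is 5.

5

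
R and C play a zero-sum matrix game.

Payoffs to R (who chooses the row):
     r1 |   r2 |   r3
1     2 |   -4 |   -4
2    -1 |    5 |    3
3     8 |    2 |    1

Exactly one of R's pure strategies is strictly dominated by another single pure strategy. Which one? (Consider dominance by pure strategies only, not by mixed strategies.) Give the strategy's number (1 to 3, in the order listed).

Compare 1 with 3: 8 > 2, 2 > -4, 1 > -4.
So 3 strictly dominates 1 for R; 1 is strictly dominated.

1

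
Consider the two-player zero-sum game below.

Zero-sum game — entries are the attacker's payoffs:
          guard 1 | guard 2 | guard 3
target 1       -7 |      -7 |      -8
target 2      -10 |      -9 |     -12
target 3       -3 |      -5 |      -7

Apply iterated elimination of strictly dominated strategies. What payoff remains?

-7

Column guard 1 is strictly dominated by guard 3 for the defender (-8<-7, -12<-10, -7<-3); eliminate guard 1.
Row target 2 is strictly dominated by row target 1 (-7>-9, -8>-12); eliminate target 2.
Column guard 2 is strictly dominated by guard 3 for the defender (-8<-7, -7<-5); eliminate guard 2.
Row target 1 is strictly dominated by row target 3 (-7>-8); eliminate target 1.
Only (target 3, guard 3) remains, with payoff -7.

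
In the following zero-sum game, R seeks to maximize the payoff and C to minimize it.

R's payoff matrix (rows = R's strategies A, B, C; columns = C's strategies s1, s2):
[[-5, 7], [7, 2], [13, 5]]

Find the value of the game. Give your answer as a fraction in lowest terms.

Row B is strictly dominated by row C, so R never plays it.
The remaining 2×2 game on (A, C) × (s1, s2) has no saddle point. Let R play A with probability p; indifference gives −5p + 13(1−p) = 7p + 5(1−p), so p = 2/5.
Similarly C's optimal q on s1 is 1/10, and the value is -5·(1/10) + (7)·(9/10) = 29/5.

29/5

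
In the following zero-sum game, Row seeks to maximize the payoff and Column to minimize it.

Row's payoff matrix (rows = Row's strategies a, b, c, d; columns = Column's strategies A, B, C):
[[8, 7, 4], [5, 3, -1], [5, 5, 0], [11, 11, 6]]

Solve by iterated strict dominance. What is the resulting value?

Row b is strictly dominated by row a (8>5, 7>3, 4>-1); eliminate b.
Row a is strictly dominated by row d (11>8, 11>7, 6>4); eliminate a.
Row c is strictly dominated by row d (11>5, 11>5, 6>0); eliminate c.
Column A is strictly dominated by C for Column (6<11); eliminate A.
Column B is strictly dominated by C for Column (6<11); eliminate B.
Only (d, C) remains, with payoff 6.

6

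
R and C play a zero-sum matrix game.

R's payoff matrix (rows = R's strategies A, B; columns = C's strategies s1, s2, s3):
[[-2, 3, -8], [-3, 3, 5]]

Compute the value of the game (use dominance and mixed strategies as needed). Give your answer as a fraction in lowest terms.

-17/7

Column s2 is strictly dominated by s1 for C (it gives R more in every row).
The remaining 2×2 game on (A, B) × (s1, s3) has no saddle point. Let R play A with probability p; indifference gives −2p − 3(1−p) = −8p + 5(1−p), so p = 4/7.
Similarly C's optimal q on s1 is 13/14, and the value is -2·(13/14) + (-8)·(1/14) = -17/7.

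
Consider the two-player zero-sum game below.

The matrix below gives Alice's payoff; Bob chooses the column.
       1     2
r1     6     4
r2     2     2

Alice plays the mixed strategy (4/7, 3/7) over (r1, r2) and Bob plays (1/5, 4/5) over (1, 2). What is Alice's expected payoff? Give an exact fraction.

118/35

Against (1/5, 4/5), each row's expected payoff is r1: 22/5; r2: 2.
Taking the (4/7, 3/7)-weighted average: (4/7)·(22/5) + (3/7)·(2) = 118/35.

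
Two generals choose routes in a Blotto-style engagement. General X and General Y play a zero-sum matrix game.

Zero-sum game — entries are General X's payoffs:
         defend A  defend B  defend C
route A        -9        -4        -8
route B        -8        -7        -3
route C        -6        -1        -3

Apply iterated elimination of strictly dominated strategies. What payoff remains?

Row route A is strictly dominated by row route C (-6>-9, -1>-4, -3>-8); eliminate route A.
Column defend C is strictly dominated by defend A for General Y (-8<-3, -6<-3); eliminate defend C.
Row route B is strictly dominated by row route C (-6>-8, -1>-7); eliminate route B.
Column defend B is strictly dominated by defend A for General Y (-6<-1); eliminate defend B.
Only (route C, defend A) remains, with payoff -6.

-6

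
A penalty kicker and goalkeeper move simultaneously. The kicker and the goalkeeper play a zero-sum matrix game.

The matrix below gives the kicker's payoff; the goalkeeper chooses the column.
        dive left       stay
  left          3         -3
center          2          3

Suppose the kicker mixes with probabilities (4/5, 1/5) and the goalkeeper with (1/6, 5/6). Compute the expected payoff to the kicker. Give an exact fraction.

-31/30

Against (1/6, 5/6), each row's expected payoff is left: -2; center: 17/6.
Taking the (4/5, 1/5)-weighted average: (4/5)·(-2) + (1/5)·(17/6) = -31/30.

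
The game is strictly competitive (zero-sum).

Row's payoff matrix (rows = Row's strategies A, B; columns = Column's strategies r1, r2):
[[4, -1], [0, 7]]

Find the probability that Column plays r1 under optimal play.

2/3

Row minima are -1 and 0, so Row's maximin is 0; column maxima are 4 and 7, so Column's minimax is 4. These differ, so the equilibrium is in mixed strategies.
Let Column play r1 with probability q. Row is indifferent when 4q − (1−q) = 7(1−q), giving q = 2/3.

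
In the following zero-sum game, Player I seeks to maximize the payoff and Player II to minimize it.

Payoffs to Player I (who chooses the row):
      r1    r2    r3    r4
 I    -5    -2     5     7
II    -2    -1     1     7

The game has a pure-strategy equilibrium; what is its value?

Row minima: -5, -2 → Player I's maximin is -2.
Column maxima: -2, -1, 5, 7 → Player II's minimax is -2.
They coincide at (II, r1), so the value is -2.

-2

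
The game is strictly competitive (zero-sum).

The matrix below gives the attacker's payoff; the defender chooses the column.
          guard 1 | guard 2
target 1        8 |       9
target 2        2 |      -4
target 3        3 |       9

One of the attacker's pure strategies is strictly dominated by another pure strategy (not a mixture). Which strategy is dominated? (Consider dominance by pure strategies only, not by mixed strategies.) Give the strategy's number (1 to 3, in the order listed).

Compare target 2 with target 1: 8 > 2, 9 > -4.
So target 1 strictly dominates target 2 for the attacker; target 2 is strictly dominated.

2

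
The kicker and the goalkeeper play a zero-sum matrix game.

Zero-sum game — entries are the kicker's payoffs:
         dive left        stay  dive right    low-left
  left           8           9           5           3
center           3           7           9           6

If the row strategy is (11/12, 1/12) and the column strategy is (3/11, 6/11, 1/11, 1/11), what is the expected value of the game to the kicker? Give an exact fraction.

Against (3/11, 6/11, 1/11, 1/11), each row's expected payoff is left: 86/11; center: 6.
Taking the (11/12, 1/12)-weighted average: (11/12)·(86/11) + (1/12)·(6) = 23/3.

23/3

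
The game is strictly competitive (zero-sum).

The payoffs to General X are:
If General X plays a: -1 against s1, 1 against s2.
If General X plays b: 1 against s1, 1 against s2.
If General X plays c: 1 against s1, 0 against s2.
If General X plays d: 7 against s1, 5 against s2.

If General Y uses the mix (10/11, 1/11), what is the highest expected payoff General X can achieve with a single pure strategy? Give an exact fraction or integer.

75/11

a: (-1)·(10/11) + (1)·(1/11) = -9/11.
b: (1)·(10/11) + (1)·(1/11) = 1.
c: (1)·(10/11) + (0)·(1/11) = 10/11.
d: (7)·(10/11) + (5)·(1/11) = 75/11.
The best pure response is d with expected payoff 75/11.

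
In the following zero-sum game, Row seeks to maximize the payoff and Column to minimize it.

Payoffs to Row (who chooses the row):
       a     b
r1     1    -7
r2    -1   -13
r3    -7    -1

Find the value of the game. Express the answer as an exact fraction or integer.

-25/7

Row r2 is strictly dominated by row r1, so Row never plays it.
The remaining 2×2 game on (r1, r3) × (a, b) has no saddle point. Let Row play r1 with probability p; indifference gives p − 7(1−p) = −7p − (1−p), so p = 3/7.
Similarly Column's optimal q on a is 3/7, and the value is 1·(3/7) + (-7)·(4/7) = -25/7.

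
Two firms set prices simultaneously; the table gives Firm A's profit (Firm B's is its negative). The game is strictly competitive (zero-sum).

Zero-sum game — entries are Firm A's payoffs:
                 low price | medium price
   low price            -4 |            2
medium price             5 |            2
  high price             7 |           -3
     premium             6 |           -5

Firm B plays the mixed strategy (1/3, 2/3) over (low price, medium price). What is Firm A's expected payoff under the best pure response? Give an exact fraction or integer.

low price: (-4)·(1/3) + (2)·(2/3) = 0.
medium price: (5)·(1/3) + (2)·(2/3) = 3.
high price: (7)·(1/3) + (-3)·(2/3) = 1/3.
premium: (6)·(1/3) + (-5)·(2/3) = -4/3.
The best pure response is medium price with expected payoff 3.

3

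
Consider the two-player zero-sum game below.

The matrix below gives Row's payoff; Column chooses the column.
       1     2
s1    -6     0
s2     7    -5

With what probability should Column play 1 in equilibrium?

5/18

Row minima are -6 and -5, so Row's maximin is -5; column maxima are 7 and 0, so Column's minimax is 0. These differ, so the equilibrium is in mixed strategies.
Let Column play 1 with probability q. Row is indifferent when −6q = 7q − 5(1−q), giving q = 5/18.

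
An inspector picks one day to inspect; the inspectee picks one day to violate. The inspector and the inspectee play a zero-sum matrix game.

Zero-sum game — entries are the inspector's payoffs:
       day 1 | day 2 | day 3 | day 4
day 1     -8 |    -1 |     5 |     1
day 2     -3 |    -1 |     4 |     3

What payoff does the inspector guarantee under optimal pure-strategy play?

-3

Row minima: -8, -3 → the inspector's maximin is -3.
Column maxima: -3, -1, 5, 3 → the inspectee's minimax is -3.
They coincide at (day 2, day 1), so the value is -3.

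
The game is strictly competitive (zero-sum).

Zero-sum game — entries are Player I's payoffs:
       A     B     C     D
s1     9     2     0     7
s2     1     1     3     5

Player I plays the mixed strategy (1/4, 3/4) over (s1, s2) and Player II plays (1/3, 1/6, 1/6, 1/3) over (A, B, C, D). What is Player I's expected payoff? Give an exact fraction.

41/12

Against (1/3, 1/6, 1/6, 1/3), each row's expected payoff is s1: 17/3; s2: 8/3.
Taking the (1/4, 3/4)-weighted average: (1/4)·(17/3) + (3/4)·(8/3) = 41/12.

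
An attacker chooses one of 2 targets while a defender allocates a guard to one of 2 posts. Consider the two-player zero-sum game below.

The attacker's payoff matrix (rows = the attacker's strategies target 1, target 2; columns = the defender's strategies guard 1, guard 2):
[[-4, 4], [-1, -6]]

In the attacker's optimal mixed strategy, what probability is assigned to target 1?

Row minima are -4 and -6, so the attacker's maximin is -4; column maxima are -1 and 4, so the defender's minimax is -1. These differ, so the equilibrium is in mixed strategies.
Let the attacker play target 1 with probability p. The defender is indifferent when −4p − (1−p) = 4p − 6(1−p), giving p = 5/13.

5/13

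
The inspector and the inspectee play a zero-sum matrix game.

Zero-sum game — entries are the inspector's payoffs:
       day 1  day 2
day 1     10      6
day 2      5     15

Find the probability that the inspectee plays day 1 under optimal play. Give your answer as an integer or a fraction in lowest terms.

9/14

Row minima are 6 and 5, so the inspector's maximin is 6; column maxima are 10 and 15, so the inspectee's minimax is 10. These differ, so the equilibrium is in mixed strategies.
Let the inspectee play day 1 with probability q. The inspector is indifferent when 10q + 6(1−q) = 5q + 15(1−q), giving q = 9/14.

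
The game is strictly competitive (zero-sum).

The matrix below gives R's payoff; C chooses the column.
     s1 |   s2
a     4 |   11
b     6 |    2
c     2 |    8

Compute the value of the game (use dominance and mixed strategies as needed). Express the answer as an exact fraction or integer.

58/11

Row c is strictly dominated by row a, so R never plays it.
The remaining 2×2 game on (a, b) × (s1, s2) has no saddle point. Let R play a with probability p; indifference gives 4p + 6(1−p) = 11p + 2(1−p), so p = 4/11.
Similarly C's optimal q on s1 is 9/11, and the value is 4·(9/11) + (11)·(2/11) = 58/11.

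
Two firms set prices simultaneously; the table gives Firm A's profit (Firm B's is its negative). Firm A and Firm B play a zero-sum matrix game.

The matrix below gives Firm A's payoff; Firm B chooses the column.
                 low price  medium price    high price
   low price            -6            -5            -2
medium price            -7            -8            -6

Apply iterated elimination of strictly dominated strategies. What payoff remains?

-6

Row medium price is strictly dominated by row low price (-6>-7, -5>-8, -2>-6); eliminate medium price.
Column medium price is strictly dominated by low price for Firm B (-6<-5); eliminate medium price.
Column high price is strictly dominated by low price for Firm B (-6<-2); eliminate high price.
Only (low price, low price) remains, with payoff -6.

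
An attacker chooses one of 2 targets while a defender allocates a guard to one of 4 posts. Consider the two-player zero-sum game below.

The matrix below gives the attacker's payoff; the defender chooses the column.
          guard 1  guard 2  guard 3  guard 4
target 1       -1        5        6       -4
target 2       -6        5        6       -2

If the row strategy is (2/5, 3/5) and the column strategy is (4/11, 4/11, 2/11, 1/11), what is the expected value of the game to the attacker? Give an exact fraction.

6/5

Against (4/11, 4/11, 2/11, 1/11), each row's expected payoff is target 1: 24/11; target 2: 6/11.
Taking the (2/5, 3/5)-weighted average: (2/5)·(24/11) + (3/5)·(6/11) = 6/5.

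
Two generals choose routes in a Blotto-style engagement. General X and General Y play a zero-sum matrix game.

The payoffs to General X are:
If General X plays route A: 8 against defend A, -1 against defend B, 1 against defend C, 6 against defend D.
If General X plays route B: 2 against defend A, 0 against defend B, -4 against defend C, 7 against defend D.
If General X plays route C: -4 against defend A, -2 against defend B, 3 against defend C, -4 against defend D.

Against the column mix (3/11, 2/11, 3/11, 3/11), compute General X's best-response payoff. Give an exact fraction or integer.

route A: (8)·(3/11) + (-1)·(2/11) + (1)·(3/11) + (6)·(3/11) = 43/11.
route B: (2)·(3/11) + (0)·(2/11) + (-4)·(3/11) + (7)·(3/11) = 15/11.
route C: (-4)·(3/11) + (-2)·(2/11) + (3)·(3/11) + (-4)·(3/11) = -19/11.
The best pure response is route A with expected payoff 43/11.

43/11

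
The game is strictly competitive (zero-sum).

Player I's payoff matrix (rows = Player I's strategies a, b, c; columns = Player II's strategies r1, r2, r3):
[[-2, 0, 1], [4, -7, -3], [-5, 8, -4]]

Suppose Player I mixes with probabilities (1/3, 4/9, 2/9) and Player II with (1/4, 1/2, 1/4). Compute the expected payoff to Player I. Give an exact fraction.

Against (1/4, 1/2, 1/4), each row's expected payoff is a: -1/4; b: -13/4; c: 7/4.
Taking the (1/3, 4/9, 2/9)-weighted average: (1/3)·(-1/4) + (4/9)·(-13/4) + (2/9)·(7/4) = -41/36.

-41/36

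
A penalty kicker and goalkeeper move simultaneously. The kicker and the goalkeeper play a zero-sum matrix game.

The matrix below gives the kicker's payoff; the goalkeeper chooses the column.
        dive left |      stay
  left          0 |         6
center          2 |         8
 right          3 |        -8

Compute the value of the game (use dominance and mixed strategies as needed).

40/17

Row left is strictly dominated by row center, so the kicker never plays it.
The remaining 2×2 game on (center, right) × (dive left, stay) has no saddle point. Let the kicker play center with probability p; indifference gives 2p + 3(1−p) = 8p − 8(1−p), so p = 11/17.
Similarly the goalkeeper's optimal q on dive left is 16/17, and the value is 2·(16/17) + (8)·(1/17) = 40/17.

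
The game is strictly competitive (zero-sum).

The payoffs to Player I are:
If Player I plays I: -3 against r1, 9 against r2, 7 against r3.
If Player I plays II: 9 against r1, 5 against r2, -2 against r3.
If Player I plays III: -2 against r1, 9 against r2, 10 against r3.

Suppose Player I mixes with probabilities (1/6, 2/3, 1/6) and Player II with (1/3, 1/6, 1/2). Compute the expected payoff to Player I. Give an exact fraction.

Against (1/3, 1/6, 1/2), each row's expected payoff is I: 4; II: 17/6; III: 35/6.
Taking the (1/6, 2/3, 1/6)-weighted average: (1/6)·(4) + (2/3)·(17/6) + (1/6)·(35/6) = 127/36.

127/36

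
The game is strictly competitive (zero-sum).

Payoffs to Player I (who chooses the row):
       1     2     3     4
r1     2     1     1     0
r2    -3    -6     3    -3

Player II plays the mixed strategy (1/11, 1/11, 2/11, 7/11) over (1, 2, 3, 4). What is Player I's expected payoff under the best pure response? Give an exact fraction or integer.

r1: (2)·(1/11) + (1)·(1/11) + (1)·(2/11) + (0)·(7/11) = 5/11.
r2: (-3)·(1/11) + (-6)·(1/11) + (3)·(2/11) + (-3)·(7/11) = -24/11.
The best pure response is r1 with expected payoff 5/11.

5/11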